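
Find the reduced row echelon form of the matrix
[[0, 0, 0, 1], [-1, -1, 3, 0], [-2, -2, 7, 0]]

[[1, 1, 0, 0], [0, 0, 1, 0], [0, 0, 0, 1]]

ρ1 ↔ ρ2
ρ1 ← -1·ρ1
ρ3 ← ρ3 + 2·ρ1
ρ2 ↔ ρ3
ρ1 ← ρ1 + 3·ρ2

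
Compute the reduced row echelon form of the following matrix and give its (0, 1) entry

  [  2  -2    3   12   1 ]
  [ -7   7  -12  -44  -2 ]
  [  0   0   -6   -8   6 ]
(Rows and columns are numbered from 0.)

R1 -> 1/2·R1
  [  1  -1  3/2    6  1/2 ]
  [ -7   7  -12  -44   -2 ]
  [  0   0   -6   -8    6 ]
R2 -> R2 + 7·R1
  [ 1  -1   3/2   6  1/2 ]
  [ 0   0  -3/2  -2  3/2 ]
  [ 0   0    -6  -8    6 ]
R2 -> -2/3·R2
  [ 1  -1  3/2    6  1/2 ]
  [ 0   0    1  4/3   -1 ]
  [ 0   0   -6   -8    6 ]
R3 -> R3 + 6·R2
  [ 1  -1  3/2    6  1/2 ]
  [ 0   0    1  4/3   -1 ]
  [ 0   0    0    0    0 ]
R1 -> R1 − 3/2·R2
  [ 1  -1  0    4   2 ]
  [ 0   0  1  4/3  -1 ]
  [ 0   0  0    0   0 ]

-1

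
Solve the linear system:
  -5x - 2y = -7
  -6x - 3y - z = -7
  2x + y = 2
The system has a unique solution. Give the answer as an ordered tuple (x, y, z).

(3, -4, 1)

Form the augmented matrix and row-reduce:
  [ -5  -2   0  |  -7 ]
  [ -6  -3  -1  |  -7 ]
  [  2   1   0  |   2 ]
R1 := -1/5·R1
  [  1  2/5   0  |  7/5 ]
  [ -6   -3  -1  |   -7 ]
  [  2    1   0  |    2 ]
R2 := R2 + 6·R1
  [ 1   2/5   0  |  7/5 ]
  [ 0  -3/5  -1  |  7/5 ]
  [ 2     1   0  |    2 ]
R3 := R3 − 2·R1
  [ 1   2/5   0  |   7/5 ]
  [ 0  -3/5  -1  |   7/5 ]
  [ 0   1/5   0  |  -4/5 ]
R2 := -5/3·R2
  [ 1  2/5    0  |   7/5 ]
  [ 0    1  5/3  |  -7/3 ]
  [ 0  1/5    0  |  -4/5 ]
R3 := R3 − 1/5·R2
  [ 1  2/5     0  |   7/5 ]
  [ 0    1   5/3  |  -7/3 ]
  [ 0    0  -1/3  |  -1/3 ]
R3 := -3·R3
  [ 1  2/5    0  |   7/5 ]
  [ 0    1  5/3  |  -7/3 ]
  [ 0    0    1  |     1 ]
R2 := R2 − 5/3·R3
  [ 1  2/5  0  |  7/5 ]
  [ 0    1  0  |   -4 ]
  [ 0    0  1  |    1 ]
R1 := R1 − 2/5·R2
  [ 1  0  0  |   3 ]
  [ 0  1  0  |  -4 ]
  [ 0  0  1  |   1 ]
Reading off the last column: x = 3, y = -4, z = 1.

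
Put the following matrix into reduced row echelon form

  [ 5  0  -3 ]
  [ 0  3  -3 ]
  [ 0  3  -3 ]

Multiply R1 by 1/5.
Multiply R2 by 1/3.
Subtract 3 times R2 from R3.

[[1, 0, -3/5], [0, 1, -1], [0, 0, 0]]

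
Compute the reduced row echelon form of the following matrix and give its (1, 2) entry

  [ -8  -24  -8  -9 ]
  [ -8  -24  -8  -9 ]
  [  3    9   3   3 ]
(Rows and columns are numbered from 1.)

Multiply r1 by -1/8.
  [  1    3   1  9/8 ]
  [ -8  -24  -8   -9 ]
  [  3    9   3    3 ]
Add 8 times r1 to r2.
  [ 1  3  1  9/8 ]
  [ 0  0  0    0 ]
  [ 3  9  3    3 ]
Subtract 3 times r1 from r3.
  [ 1  3  1   9/8 ]
  [ 0  0  0     0 ]
  [ 0  0  0  -3/8 ]
Swap r2 and r3.
  [ 1  3  1   9/8 ]
  [ 0  0  0  -3/8 ]
  [ 0  0  0     0 ]
Multiply r2 by -8/3.
  [ 1  3  1  9/8 ]
  [ 0  0  0    1 ]
  [ 0  0  0    0 ]
Subtract 9/8 times r2 from r1.
  [ 1  3  1  0 ]
  [ 0  0  0  1 ]
  [ 0  0  0  0 ]

3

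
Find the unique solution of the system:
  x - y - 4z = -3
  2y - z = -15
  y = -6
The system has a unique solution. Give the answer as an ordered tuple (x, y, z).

Form the augmented matrix and row-reduce:
  [ 1  -1  -4  |   -3 ]
  [ 0   2  -1  |  -15 ]
  [ 0   1   0  |   -6 ]
R2 -> 1/2·R2
  [ 1  -1    -4  |     -3 ]
  [ 0   1  -1/2  |  -15/2 ]
  [ 0   1     0  |     -6 ]
R3 -> R3 − R2
  [ 1  -1    -4  |     -3 ]
  [ 0   1  -1/2  |  -15/2 ]
  [ 0   0   1/2  |    3/2 ]
R3 -> 2·R3
  [ 1  -1    -4  |     -3 ]
  [ 0   1  -1/2  |  -15/2 ]
  [ 0   0     1  |      3 ]
R2 -> R2 + 1/2·R3
  [ 1  -1  -4  |  -3 ]
  [ 0   1   0  |  -6 ]
  [ 0   0   1  |   3 ]
R1 -> R1 + 4·R3
  [ 1  -1  0  |   9 ]
  [ 0   1  0  |  -6 ]
  [ 0   0  1  |   3 ]
R1 -> R1 + R2
  [ 1  0  0  |   3 ]
  [ 0  1  0  |  -6 ]
  [ 0  0  1  |   3 ]
Reading off the last column: x = 3, y = -6, z = 3.

(3, -6, 3)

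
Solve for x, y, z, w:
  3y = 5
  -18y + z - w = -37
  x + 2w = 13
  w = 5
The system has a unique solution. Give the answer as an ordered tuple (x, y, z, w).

(3, 5/3, -2, 5)

Form the augmented matrix and row-reduce:
  [ 0    3  0   0  |    5 ]
  [ 0  -18  1  -1  |  -37 ]
  [ 1    0  0   2  |   13 ]
  [ 0    0  0   1  |    5 ]
ρ1 <=> ρ3
  [ 1    0  0   2  |   13 ]
  [ 0  -18  1  -1  |  -37 ]
  [ 0    3  0   0  |    5 ]
  [ 0    0  0   1  |    5 ]
ρ2 -> -1/18·ρ2
  [ 1  0      0     2  |     13 ]
  [ 0  1  -1/18  1/18  |  37/18 ]
  [ 0  3      0     0  |      5 ]
  [ 0  0      0     1  |      5 ]
ρ3 -> ρ3 − 3·ρ2
  [ 1  0      0     2  |     13 ]
  [ 0  1  -1/18  1/18  |  37/18 ]
  [ 0  0    1/6  -1/6  |   -7/6 ]
  [ 0  0      0     1  |      5 ]
ρ3 -> 6·ρ3
  [ 1  0      0     2  |     13 ]
  [ 0  1  -1/18  1/18  |  37/18 ]
  [ 0  0      1    -1  |     -7 ]
  [ 0  0      0     1  |      5 ]
ρ3 -> ρ3 + ρ4
  [ 1  0      0     2  |     13 ]
  [ 0  1  -1/18  1/18  |  37/18 ]
  [ 0  0      1     0  |     -2 ]
  [ 0  0      0     1  |      5 ]
ρ2 -> ρ2 − 1/18·ρ4
  [ 1  0      0  2  |    13 ]
  [ 0  1  -1/18  0  |  16/9 ]
  [ 0  0      1  0  |    -2 ]
  [ 0  0      0  1  |     5 ]
ρ1 -> ρ1 − 2·ρ4
  [ 1  0      0  0  |     3 ]
  [ 0  1  -1/18  0  |  16/9 ]
  [ 0  0      1  0  |    -2 ]
  [ 0  0      0  1  |     5 ]
ρ2 -> ρ2 + 1/18·ρ3
  [ 1  0  0  0  |    3 ]
  [ 0  1  0  0  |  5/3 ]
  [ 0  0  1  0  |   -2 ]
  [ 0  0  0  1  |    5 ]
Reading off the last column: x = 3, y = 5/3, z = -2, w = 5.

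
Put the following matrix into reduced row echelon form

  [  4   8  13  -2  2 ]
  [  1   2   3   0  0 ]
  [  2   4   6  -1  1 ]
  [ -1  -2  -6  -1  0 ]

[[1, 2, 0, 0, 0], [0, 0, 1, 0, 0], [0, 0, 0, 1, 0], [0, 0, 0, 0, 1]]

R1 := 1/4·R1
  [  1   2  13/4  -1/2  1/2 ]
  [  1   2     3     0    0 ]
  [  2   4     6    -1    1 ]
  [ -1  -2    -6    -1    0 ]
R2 := R2 − R1
  [  1   2  13/4  -1/2   1/2 ]
  [  0   0  -1/4   1/2  -1/2 ]
  [  2   4     6    -1     1 ]
  [ -1  -2    -6    -1     0 ]
R3 := R3 − 2·R1
  [  1   2  13/4  -1/2   1/2 ]
  [  0   0  -1/4   1/2  -1/2 ]
  [  0   0  -1/2     0     0 ]
  [ -1  -2    -6    -1     0 ]
R4 := R4 + R1
  [ 1  2   13/4  -1/2   1/2 ]
  [ 0  0   -1/4   1/2  -1/2 ]
  [ 0  0   -1/2     0     0 ]
  [ 0  0  -11/4  -3/2   1/2 ]
R2 := -4·R2
  [ 1  2   13/4  -1/2  1/2 ]
  [ 0  0      1    -2    2 ]
  [ 0  0   -1/2     0    0 ]
  [ 0  0  -11/4  -3/2  1/2 ]
R3 := R3 + 1/2·R2
  [ 1  2   13/4  -1/2  1/2 ]
  [ 0  0      1    -2    2 ]
  [ 0  0      0    -1    1 ]
  [ 0  0  -11/4  -3/2  1/2 ]
R4 := R4 + 11/4·R2
  [ 1  2  13/4  -1/2  1/2 ]
  [ 0  0     1    -2    2 ]
  [ 0  0     0    -1    1 ]
  [ 0  0     0    -7    6 ]
R3 := -1·R3
  [ 1  2  13/4  -1/2  1/2 ]
  [ 0  0     1    -2    2 ]
  [ 0  0     0     1   -1 ]
  [ 0  0     0    -7    6 ]
R4 := R4 + 7·R3
  [ 1  2  13/4  -1/2  1/2 ]
  [ 0  0     1    -2    2 ]
  [ 0  0     0     1   -1 ]
  [ 0  0     0     0   -1 ]
R4 := -1·R4
  [ 1  2  13/4  -1/2  1/2 ]
  [ 0  0     1    -2    2 ]
  [ 0  0     0     1   -1 ]
  [ 0  0     0     0    1 ]
R3 := R3 + R4
  [ 1  2  13/4  -1/2  1/2 ]
  [ 0  0     1    -2    2 ]
  [ 0  0     0     1    0 ]
  [ 0  0     0     0    1 ]
R2 := R2 − 2·R4
  [ 1  2  13/4  -1/2  1/2 ]
  [ 0  0     1    -2    0 ]
  [ 0  0     0     1    0 ]
  [ 0  0     0     0    1 ]
R1 := R1 − 1/2·R4
  [ 1  2  13/4  -1/2  0 ]
  [ 0  0     1    -2  0 ]
  [ 0  0     0     1  0 ]
  [ 0  0     0     0  1 ]
R2 := R2 + 2·R3
  [ 1  2  13/4  -1/2  0 ]
  [ 0  0     1     0  0 ]
  [ 0  0     0     1  0 ]
  [ 0  0     0     0  1 ]
R1 := R1 + 1/2·R3
  [ 1  2  13/4  0  0 ]
  [ 0  0     1  0  0 ]
  [ 0  0     0  1  0 ]
  [ 0  0     0  0  1 ]
R1 := R1 − 13/4·R2
  [ 1  2  0  0  0 ]
  [ 0  0  1  0  0 ]
  [ 0  0  0  1  0 ]
  [ 0  0  0  0  1 ]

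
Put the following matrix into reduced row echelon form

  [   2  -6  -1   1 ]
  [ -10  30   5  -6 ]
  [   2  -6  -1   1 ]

[[1, -3, -1/2, 0], [0, 0, 0, 1], [0, 0, 0, 0]]

R1 -> 1/2·R1
R2 -> R2 + 10·R1
R3 -> R3 − 2·R1
R2 -> -1·R2
R1 -> R1 − 1/2·R2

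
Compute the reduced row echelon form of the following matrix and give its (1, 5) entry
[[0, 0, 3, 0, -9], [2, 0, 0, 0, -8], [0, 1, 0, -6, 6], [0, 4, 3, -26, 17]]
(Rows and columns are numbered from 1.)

r1 ↔ r2
  [ 2  0  0    0  -8 ]
  [ 0  0  3    0  -9 ]
  [ 0  1  0   -6   6 ]
  [ 0  4  3  -26  17 ]
r1 → 1/2·r1
  [ 1  0  0    0  -4 ]
  [ 0  0  3    0  -9 ]
  [ 0  1  0   -6   6 ]
  [ 0  4  3  -26  17 ]
r2 ↔ r3
  [ 1  0  0    0  -4 ]
  [ 0  1  0   -6   6 ]
  [ 0  0  3    0  -9 ]
  [ 0  4  3  -26  17 ]
r4 → r4 − 4·r2
  [ 1  0  0   0  -4 ]
  [ 0  1  0  -6   6 ]
  [ 0  0  3   0  -9 ]
  [ 0  0  3  -2  -7 ]
r3 → 1/3·r3
  [ 1  0  0   0  -4 ]
  [ 0  1  0  -6   6 ]
  [ 0  0  1   0  -3 ]
  [ 0  0  3  -2  -7 ]
r4 → r4 − 3·r3
  [ 1  0  0   0  -4 ]
  [ 0  1  0  -6   6 ]
  [ 0  0  1   0  -3 ]
  [ 0  0  0  -2   2 ]
r4 → -1/2·r4
  [ 1  0  0   0  -4 ]
  [ 0  1  0  -6   6 ]
  [ 0  0  1   0  -3 ]
  [ 0  0  0   1  -1 ]
r2 → r2 + 6·r4
  [ 1  0  0  0  -4 ]
  [ 0  1  0  0   0 ]
  [ 0  0  1  0  -3 ]
  [ 0  0  0  1  -1 ]

-4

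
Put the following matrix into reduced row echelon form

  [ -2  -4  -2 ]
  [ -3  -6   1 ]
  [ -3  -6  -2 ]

Multiply r1 by -1/2.
  [  1   2   1 ]
  [ -3  -6   1 ]
  [ -3  -6  -2 ]
Add 3 times r1 to r2.
  [  1   2   1 ]
  [  0   0   4 ]
  [ -3  -6  -2 ]
Add 3 times r1 to r3.
  [ 1  2  1 ]
  [ 0  0  4 ]
  [ 0  0  1 ]
Multiply r2 by 1/4.
  [ 1  2  1 ]
  [ 0  0  1 ]
  [ 0  0  1 ]
Subtract r2 from r3.
  [ 1  2  1 ]
  [ 0  0  1 ]
  [ 0  0  0 ]
Subtract r2 from r1.
  [ 1  2  0 ]
  [ 0  0  1 ]
  [ 0  0  0 ]

[[1, 2, 0], [0, 0, 1], [0, 0, 0]]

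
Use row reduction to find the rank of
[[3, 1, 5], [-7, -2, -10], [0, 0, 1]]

R1 := 1/3·R1
R2 := R2 + 7·R1
R2 := 3·R2
R2 := R2 − 5·R3
R1 := R1 − 5/3·R3
R1 := R1 − 1/3·R2
The reduced form has 3 nonzero rows.

rank = 3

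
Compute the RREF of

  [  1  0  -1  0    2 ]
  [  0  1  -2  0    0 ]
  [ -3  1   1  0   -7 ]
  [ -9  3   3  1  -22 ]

ρ3 ← ρ3 + 3·ρ1
  [  1  0  -1  0    2 ]
  [  0  1  -2  0    0 ]
  [  0  1  -2  0   -1 ]
  [ -9  3   3  1  -22 ]
ρ4 ← ρ4 + 9·ρ1
  [ 1  0  -1  0   2 ]
  [ 0  1  -2  0   0 ]
  [ 0  1  -2  0  -1 ]
  [ 0  3  -6  1  -4 ]
ρ3 ← ρ3 − ρ2
  [ 1  0  -1  0   2 ]
  [ 0  1  -2  0   0 ]
  [ 0  0   0  0  -1 ]
  [ 0  3  -6  1  -4 ]
ρ4 ← ρ4 − 3·ρ2
  [ 1  0  -1  0   2 ]
  [ 0  1  -2  0   0 ]
  [ 0  0   0  0  -1 ]
  [ 0  0   0  1  -4 ]
ρ3 ↔ ρ4
  [ 1  0  -1  0   2 ]
  [ 0  1  -2  0   0 ]
  [ 0  0   0  1  -4 ]
  [ 0  0   0  0  -1 ]
ρ4 ← -1·ρ4
  [ 1  0  -1  0   2 ]
  [ 0  1  -2  0   0 ]
  [ 0  0   0  1  -4 ]
  [ 0  0   0  0   1 ]
ρ3 ← ρ3 + 4·ρ4
  [ 1  0  -1  0  2 ]
  [ 0  1  -2  0  0 ]
  [ 0  0   0  1  0 ]
  [ 0  0   0  0  1 ]
ρ1 ← ρ1 − 2·ρ4
  [ 1  0  -1  0  0 ]
  [ 0  1  -2  0  0 ]
  [ 0  0   0  1  0 ]
  [ 0  0   0  0  1 ]

[[1, 0, -1, 0, 0], [0, 1, -2, 0, 0], [0, 0, 0, 1, 0], [0, 0, 0, 0, 1]]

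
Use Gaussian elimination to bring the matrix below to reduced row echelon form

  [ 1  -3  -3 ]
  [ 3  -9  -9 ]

R2 -> R2 − 3·R1

[[1, -3, -3], [0, 0, 0]]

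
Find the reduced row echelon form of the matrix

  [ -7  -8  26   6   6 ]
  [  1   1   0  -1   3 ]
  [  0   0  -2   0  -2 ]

R1 → -1/7·R1
  [ 1  8/7  -26/7  -6/7  -6/7 ]
  [ 1    1      0    -1     3 ]
  [ 0    0     -2     0    -2 ]
R2 → R2 − R1
  [ 1   8/7  -26/7  -6/7  -6/7 ]
  [ 0  -1/7   26/7  -1/7  27/7 ]
  [ 0     0     -2     0    -2 ]
R2 → -7·R2
  [ 1  8/7  -26/7  -6/7  -6/7 ]
  [ 0    1    -26     1   -27 ]
  [ 0    0     -2     0    -2 ]
R3 → -1/2·R3
  [ 1  8/7  -26/7  -6/7  -6/7 ]
  [ 0    1    -26     1   -27 ]
  [ 0    0      1     0     1 ]
R2 → R2 + 26·R3
  [ 1  8/7  -26/7  -6/7  -6/7 ]
  [ 0    1      0     1    -1 ]
  [ 0    0      1     0     1 ]
R1 → R1 + 26/7·R3
  [ 1  8/7  0  -6/7  20/7 ]
  [ 0    1  0     1    -1 ]
  [ 0    0  1     0     1 ]
R1 → R1 − 8/7·R2
  [ 1  0  0  -2   4 ]
  [ 0  1  0   1  -1 ]
  [ 0  0  1   0   1 ]

[[1, 0, 0, -2, 4], [0, 1, 0, 1, -1], [0, 0, 1, 0, 1]]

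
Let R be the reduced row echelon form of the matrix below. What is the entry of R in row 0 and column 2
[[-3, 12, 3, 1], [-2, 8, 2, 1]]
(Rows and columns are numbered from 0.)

ρ1 -> -1/3·ρ1
ρ2 -> ρ2 + 2·ρ1
ρ2 -> 3·ρ2
ρ1 -> ρ1 + 1/3·ρ2

-1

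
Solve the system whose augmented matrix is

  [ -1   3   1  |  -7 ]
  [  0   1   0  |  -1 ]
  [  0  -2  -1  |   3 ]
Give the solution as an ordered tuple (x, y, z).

Multiply R1 by -1.
  [ 1  -3  -1  |   7 ]
  [ 0   1   0  |  -1 ]
  [ 0  -2  -1  |   3 ]
Add 2 times R2 to R3.
  [ 1  -3  -1  |   7 ]
  [ 0   1   0  |  -1 ]
  [ 0   0  -1  |   1 ]
Multiply R3 by -1.
  [ 1  -3  -1  |   7 ]
  [ 0   1   0  |  -1 ]
  [ 0   0   1  |  -1 ]
Add R3 to R1.
  [ 1  -3  0  |   6 ]
  [ 0   1  0  |  -1 ]
  [ 0   0  1  |  -1 ]
Add 3 times R2 to R1.
  [ 1  0  0  |   3 ]
  [ 0  1  0  |  -1 ]
  [ 0  0  1  |  -1 ]
Reading off the last column: x = 3, y = -1, z = -1.

(3, -1, -1)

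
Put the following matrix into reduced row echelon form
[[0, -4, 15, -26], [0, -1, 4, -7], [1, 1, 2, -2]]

[[1, 0, 0, 3], [0, 1, 0, -1], [0, 0, 1, -2]]

r1 <-> r3
  [ 1   1   2   -2 ]
  [ 0  -1   4   -7 ]
  [ 0  -4  15  -26 ]
r2 ← -1·r2
  [ 1   1   2   -2 ]
  [ 0   1  -4    7 ]
  [ 0  -4  15  -26 ]
r3 ← r3 + 4·r2
  [ 1  1   2  -2 ]
  [ 0  1  -4   7 ]
  [ 0  0  -1   2 ]
r3 ← -1·r3
  [ 1  1   2  -2 ]
  [ 0  1  -4   7 ]
  [ 0  0   1  -2 ]
r2 ← r2 + 4·r3
  [ 1  1  2  -2 ]
  [ 0  1  0  -1 ]
  [ 0  0  1  -2 ]
r1 ← r1 − 2·r3
  [ 1  1  0   2 ]
  [ 0  1  0  -1 ]
  [ 0  0  1  -2 ]
r1 ← r1 − r2
  [ 1  0  0   3 ]
  [ 0  1  0  -1 ]
  [ 0  0  1  -2 ]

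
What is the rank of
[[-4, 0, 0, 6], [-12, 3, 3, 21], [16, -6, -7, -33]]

rank = 3

R1 → -1/4·R1
  [   1   0   0  -3/2 ]
  [ -12   3   3    21 ]
  [  16  -6  -7   -33 ]
R2 → R2 + 12·R1
  [  1   0   0  -3/2 ]
  [  0   3   3     3 ]
  [ 16  -6  -7   -33 ]
R3 → R3 − 16·R1
  [ 1   0   0  -3/2 ]
  [ 0   3   3     3 ]
  [ 0  -6  -7    -9 ]
R2 → 1/3·R2
  [ 1   0   0  -3/2 ]
  [ 0   1   1     1 ]
  [ 0  -6  -7    -9 ]
R3 → R3 + 6·R2
  [ 1  0   0  -3/2 ]
  [ 0  1   1     1 ]
  [ 0  0  -1    -3 ]
R3 → -1·R3
  [ 1  0  0  -3/2 ]
  [ 0  1  1     1 ]
  [ 0  0  1     3 ]
R2 → R2 − R3
  [ 1  0  0  -3/2 ]
  [ 0  1  0    -2 ]
  [ 0  0  1     3 ]
The reduced form has 3 nonzero rows.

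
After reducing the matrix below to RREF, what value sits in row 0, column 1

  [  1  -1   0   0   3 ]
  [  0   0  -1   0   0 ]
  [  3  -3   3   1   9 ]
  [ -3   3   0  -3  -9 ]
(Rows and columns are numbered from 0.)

R3 → R3 − 3·R1
  [  1  -1   0   0   3 ]
  [  0   0  -1   0   0 ]
  [  0   0   3   1   0 ]
  [ -3   3   0  -3  -9 ]
R4 → R4 + 3·R1
  [ 1  -1   0   0  3 ]
  [ 0   0  -1   0  0 ]
  [ 0   0   3   1  0 ]
  [ 0   0   0  -3  0 ]
R2 → -1·R2
  [ 1  -1  0   0  3 ]
  [ 0   0  1   0  0 ]
  [ 0   0  3   1  0 ]
  [ 0   0  0  -3  0 ]
R3 → R3 − 3·R2
  [ 1  -1  0   0  3 ]
  [ 0   0  1   0  0 ]
  [ 0   0  0   1  0 ]
  [ 0   0  0  -3  0 ]
R4 → R4 + 3·R3
  [ 1  -1  0  0  3 ]
  [ 0   0  1  0  0 ]
  [ 0   0  0  1  0 ]
  [ 0   0  0  0  0 ]

-1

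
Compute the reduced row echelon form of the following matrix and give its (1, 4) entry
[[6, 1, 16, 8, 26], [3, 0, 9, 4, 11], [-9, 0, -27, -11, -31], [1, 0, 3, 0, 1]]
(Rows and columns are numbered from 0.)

4

Multiply R1 by 1/6.
Subtract 3 times R1 from R2.
Add 9 times R1 to R3.
Subtract R1 from R4.
Multiply R2 by -2.
Subtract 3/2 times R2 from R3.
Add 1/6 times R2 to R4.
Add 4/3 times R3 to R4.
Subtract 4/3 times R3 from R1.
Subtract 1/6 times R2 from R1.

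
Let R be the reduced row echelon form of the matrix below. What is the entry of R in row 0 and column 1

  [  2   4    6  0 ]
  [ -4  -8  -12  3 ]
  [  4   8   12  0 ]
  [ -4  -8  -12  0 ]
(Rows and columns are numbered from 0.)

2

R1 := 1/2·R1
  [  1   2    3  0 ]
  [ -4  -8  -12  3 ]
  [  4   8   12  0 ]
  [ -4  -8  -12  0 ]
R2 := R2 + 4·R1
  [  1   2    3  0 ]
  [  0   0    0  3 ]
  [  4   8   12  0 ]
  [ -4  -8  -12  0 ]
R3 := R3 − 4·R1
  [  1   2    3  0 ]
  [  0   0    0  3 ]
  [  0   0    0  0 ]
  [ -4  -8  -12  0 ]
R4 := R4 + 4·R1
  [ 1  2  3  0 ]
  [ 0  0  0  3 ]
  [ 0  0  0  0 ]
  [ 0  0  0  0 ]
R2 := 1/3·R2
  [ 1  2  3  0 ]
  [ 0  0  0  1 ]
  [ 0  0  0  0 ]
  [ 0  0  0  0 ]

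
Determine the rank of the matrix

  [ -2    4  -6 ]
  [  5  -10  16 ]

rank = 2

R1 -> -1/2·R1
R2 -> R2 − 5·R1
R1 -> R1 − 3·R2
The reduced form has 2 nonzero rows.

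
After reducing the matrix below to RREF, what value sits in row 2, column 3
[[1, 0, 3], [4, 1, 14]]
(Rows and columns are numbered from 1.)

Subtract 4 times r1 from r2.
  [ 1  0  3 ]
  [ 0  1  2 ]

2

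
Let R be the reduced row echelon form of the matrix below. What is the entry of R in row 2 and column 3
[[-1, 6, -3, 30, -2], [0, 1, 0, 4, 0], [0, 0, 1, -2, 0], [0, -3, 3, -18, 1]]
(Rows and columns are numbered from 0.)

-2

r1 → -1·r1
  [ 1  -6  3  -30  2 ]
  [ 0   1  0    4  0 ]
  [ 0   0  1   -2  0 ]
  [ 0  -3  3  -18  1 ]
r4 → r4 + 3·r2
  [ 1  -6  3  -30  2 ]
  [ 0   1  0    4  0 ]
  [ 0   0  1   -2  0 ]
  [ 0   0  3   -6  1 ]
r4 → r4 − 3·r3
  [ 1  -6  3  -30  2 ]
  [ 0   1  0    4  0 ]
  [ 0   0  1   -2  0 ]
  [ 0   0  0    0  1 ]
r1 → r1 − 2·r4
  [ 1  -6  3  -30  0 ]
  [ 0   1  0    4  0 ]
  [ 0   0  1   -2  0 ]
  [ 0   0  0    0  1 ]
r1 → r1 − 3·r3
  [ 1  -6  0  -24  0 ]
  [ 0   1  0    4  0 ]
  [ 0   0  1   -2  0 ]
  [ 0   0  0    0  1 ]
r1 → r1 + 6·r2
  [ 1  0  0   0  0 ]
  [ 0  1  0   4  0 ]
  [ 0  0  1  -2  0 ]
  [ 0  0  0   0  1 ]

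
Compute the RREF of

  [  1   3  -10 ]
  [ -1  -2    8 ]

[[1, 0, -4], [0, 1, -2]]

R2 -> R2 + R1
  [ 1  3  -10 ]
  [ 0  1   -2 ]
R1 -> R1 − 3·R2
  [ 1  0  -4 ]
  [ 0  1  -2 ]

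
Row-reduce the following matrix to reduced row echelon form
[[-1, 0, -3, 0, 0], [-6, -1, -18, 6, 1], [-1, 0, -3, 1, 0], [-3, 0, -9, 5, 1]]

[[1, 0, 3, 0, 0], [0, 1, 0, 0, 0], [0, 0, 0, 1, 0], [0, 0, 0, 0, 1]]

ρ1 ← -1·ρ1
  [  1   0    3  0  0 ]
  [ -6  -1  -18  6  1 ]
  [ -1   0   -3  1  0 ]
  [ -3   0   -9  5  1 ]
ρ2 ← ρ2 + 6·ρ1
  [  1   0   3  0  0 ]
  [  0  -1   0  6  1 ]
  [ -1   0  -3  1  0 ]
  [ -3   0  -9  5  1 ]
ρ3 ← ρ3 + ρ1
  [  1   0   3  0  0 ]
  [  0  -1   0  6  1 ]
  [  0   0   0  1  0 ]
  [ -3   0  -9  5  1 ]
ρ4 ← ρ4 + 3·ρ1
  [ 1   0  3  0  0 ]
  [ 0  -1  0  6  1 ]
  [ 0   0  0  1  0 ]
  [ 0   0  0  5  1 ]
ρ2 ← -1·ρ2
  [ 1  0  3   0   0 ]
  [ 0  1  0  -6  -1 ]
  [ 0  0  0   1   0 ]
  [ 0  0  0   5   1 ]
ρ4 ← ρ4 − 5·ρ3
  [ 1  0  3   0   0 ]
  [ 0  1  0  -6  -1 ]
  [ 0  0  0   1   0 ]
  [ 0  0  0   0   1 ]
ρ2 ← ρ2 + ρ4
  [ 1  0  3   0  0 ]
  [ 0  1  0  -6  0 ]
  [ 0  0  0   1  0 ]
  [ 0  0  0   0  1 ]
ρ2 ← ρ2 + 6·ρ3
  [ 1  0  3  0  0 ]
  [ 0  1  0  0  0 ]
  [ 0  0  0  1  0 ]
  [ 0  0  0  0  1 ]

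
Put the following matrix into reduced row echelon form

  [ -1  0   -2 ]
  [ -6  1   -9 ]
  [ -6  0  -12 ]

[[1, 0, 2], [0, 1, 3], [0, 0, 0]]

Multiply ρ1 by -1.
Add 6 times ρ1 to ρ2.
Add 6 times ρ1 to ρ3.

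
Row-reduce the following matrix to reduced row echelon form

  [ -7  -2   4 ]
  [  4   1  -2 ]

[[1, 0, 0], [0, 1, -2]]

Multiply R1 by -1/7.
  [ 1  2/7  -4/7 ]
  [ 4    1    -2 ]
Subtract 4 times R1 from R2.
  [ 1   2/7  -4/7 ]
  [ 0  -1/7   2/7 ]
Multiply R2 by -7.
  [ 1  2/7  -4/7 ]
  [ 0    1    -2 ]
Subtract 2/7 times R2 from R1.
  [ 1  0   0 ]
  [ 0  1  -2 ]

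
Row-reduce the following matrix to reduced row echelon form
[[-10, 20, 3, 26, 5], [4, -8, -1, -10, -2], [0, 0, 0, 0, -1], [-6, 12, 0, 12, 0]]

[[1, -2, 0, -2, 0], [0, 0, 1, 2, 0], [0, 0, 0, 0, 1], [0, 0, 0, 0, 0]]

R1 := -1/10·R1
  [  1  -2  -3/10  -13/5  -1/2 ]
  [  4  -8     -1    -10    -2 ]
  [  0   0      0      0    -1 ]
  [ -6  12      0     12     0 ]
R2 := R2 − 4·R1
  [  1  -2  -3/10  -13/5  -1/2 ]
  [  0   0    1/5    2/5     0 ]
  [  0   0      0      0    -1 ]
  [ -6  12      0     12     0 ]
R4 := R4 + 6·R1
  [ 1  -2  -3/10  -13/5  -1/2 ]
  [ 0   0    1/5    2/5     0 ]
  [ 0   0      0      0    -1 ]
  [ 0   0   -9/5  -18/5    -3 ]
R2 := 5·R2
  [ 1  -2  -3/10  -13/5  -1/2 ]
  [ 0   0      1      2     0 ]
  [ 0   0      0      0    -1 ]
  [ 0   0   -9/5  -18/5    -3 ]
R4 := R4 + 9/5·R2
  [ 1  -2  -3/10  -13/5  -1/2 ]
  [ 0   0      1      2     0 ]
  [ 0   0      0      0    -1 ]
  [ 0   0      0      0    -3 ]
R3 := -1·R3
  [ 1  -2  -3/10  -13/5  -1/2 ]
  [ 0   0      1      2     0 ]
  [ 0   0      0      0     1 ]
  [ 0   0      0      0    -3 ]
R4 := R4 + 3·R3
  [ 1  -2  -3/10  -13/5  -1/2 ]
  [ 0   0      1      2     0 ]
  [ 0   0      0      0     1 ]
  [ 0   0      0      0     0 ]
R1 := R1 + 1/2·R3
  [ 1  -2  -3/10  -13/5  0 ]
  [ 0   0      1      2  0 ]
  [ 0   0      0      0  1 ]
  [ 0   0      0      0  0 ]
R1 := R1 + 3/10·R2
  [ 1  -2  0  -2  0 ]
  [ 0   0  1   2  0 ]
  [ 0   0  0   0  1 ]
  [ 0   0  0   0  0 ]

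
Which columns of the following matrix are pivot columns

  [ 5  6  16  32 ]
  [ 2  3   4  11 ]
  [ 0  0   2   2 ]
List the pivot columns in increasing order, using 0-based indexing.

0, 1, 2

R1 -> 1/5·R1
  [ 1  6/5  16/5  32/5 ]
  [ 2    3     4    11 ]
  [ 0    0     2     2 ]
R2 -> R2 − 2·R1
  [ 1  6/5   16/5  32/5 ]
  [ 0  3/5  -12/5  -9/5 ]
  [ 0    0      2     2 ]
R2 -> 5/3·R2
  [ 1  6/5  16/5  32/5 ]
  [ 0    1    -4    -3 ]
  [ 0    0     2     2 ]
R3 -> 1/2·R3
  [ 1  6/5  16/5  32/5 ]
  [ 0    1    -4    -3 ]
  [ 0    0     1     1 ]
R2 -> R2 + 4·R3
  [ 1  6/5  16/5  32/5 ]
  [ 0    1     0     1 ]
  [ 0    0     1     1 ]
R1 -> R1 − 16/5·R3
  [ 1  6/5  0  16/5 ]
  [ 0    1  0     1 ]
  [ 0    0  1     1 ]
R1 -> R1 − 6/5·R2
  [ 1  0  0  2 ]
  [ 0  1  0  1 ]
  [ 0  0  1  1 ]
Pivot columns are the columns containing a leading 1.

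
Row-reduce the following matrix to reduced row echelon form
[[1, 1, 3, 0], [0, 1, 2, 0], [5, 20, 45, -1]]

[[1, 0, 1, 0], [0, 1, 2, 0], [0, 0, 0, 1]]

Subtract 5 times r1 from r3.
  [ 1   1   3   0 ]
  [ 0   1   2   0 ]
  [ 0  15  30  -1 ]
Subtract 15 times r2 from r3.
  [ 1  1  3   0 ]
  [ 0  1  2   0 ]
  [ 0  0  0  -1 ]
Multiply r3 by -1.
  [ 1  1  3  0 ]
  [ 0  1  2  0 ]
  [ 0  0  0  1 ]
Subtract r2 from r1.
  [ 1  0  1  0 ]
  [ 0  1  2  0 ]
  [ 0  0  0  1 ]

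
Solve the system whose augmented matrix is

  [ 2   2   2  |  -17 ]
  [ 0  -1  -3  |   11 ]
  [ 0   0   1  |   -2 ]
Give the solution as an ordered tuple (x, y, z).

(-3/2, -5, -2)

ρ1 → 1/2·ρ1
  [ 1   1   1  |  -17/2 ]
  [ 0  -1  -3  |     11 ]
  [ 0   0   1  |     -2 ]
ρ2 → -1·ρ2
  [ 1  1  1  |  -17/2 ]
  [ 0  1  3  |    -11 ]
  [ 0  0  1  |     -2 ]
ρ2 → ρ2 − 3·ρ3
  [ 1  1  1  |  -17/2 ]
  [ 0  1  0  |     -5 ]
  [ 0  0  1  |     -2 ]
ρ1 → ρ1 − ρ3
  [ 1  1  0  |  -13/2 ]
  [ 0  1  0  |     -5 ]
  [ 0  0  1  |     -2 ]
ρ1 → ρ1 − ρ2
  [ 1  0  0  |  -3/2 ]
  [ 0  1  0  |    -5 ]
  [ 0  0  1  |    -2 ]
Reading off the last column: x = -3/2, y = -5, z = -2.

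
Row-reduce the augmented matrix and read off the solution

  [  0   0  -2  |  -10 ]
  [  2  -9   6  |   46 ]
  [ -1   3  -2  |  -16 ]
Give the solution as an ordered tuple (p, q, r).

(2, -4/3, 5)

Swap R1 and R2.
Multiply R1 by 1/2.
Add R1 to R3.
Swap R2 and R3.
Multiply R2 by -2/3.
Multiply R3 by -1/2.
Add 2/3 times R3 to R2.
Subtract 3 times R3 from R1.
Add 9/2 times R2 to R1.
Reading off the last column: p = 2, q = -4/3, r = 5.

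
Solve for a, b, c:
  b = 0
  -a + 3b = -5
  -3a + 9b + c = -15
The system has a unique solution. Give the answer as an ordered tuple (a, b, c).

(5, 0, 0)

Form the augmented matrix and row-reduce:
  [  0  1  0  |    0 ]
  [ -1  3  0  |   -5 ]
  [ -3  9  1  |  -15 ]
R1 ↔ R2
  [ -1  3  0  |   -5 ]
  [  0  1  0  |    0 ]
  [ -3  9  1  |  -15 ]
R1 -> -1·R1
  [  1  -3  0  |    5 ]
  [  0   1  0  |    0 ]
  [ -3   9  1  |  -15 ]
R3 -> R3 + 3·R1
  [ 1  -3  0  |  5 ]
  [ 0   1  0  |  0 ]
  [ 0   0  1  |  0 ]
R1 -> R1 + 3·R2
  [ 1  0  0  |  5 ]
  [ 0  1  0  |  0 ]
  [ 0  0  1  |  0 ]
Reading off the last column: a = 5, b = 0, c = 0.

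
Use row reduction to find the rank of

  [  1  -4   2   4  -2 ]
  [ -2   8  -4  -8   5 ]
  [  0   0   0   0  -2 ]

ρ2 → ρ2 + 2·ρ1
ρ3 → ρ3 + 2·ρ2
ρ1 → ρ1 + 2·ρ2
The reduced form has 2 nonzero rows.

rank = 2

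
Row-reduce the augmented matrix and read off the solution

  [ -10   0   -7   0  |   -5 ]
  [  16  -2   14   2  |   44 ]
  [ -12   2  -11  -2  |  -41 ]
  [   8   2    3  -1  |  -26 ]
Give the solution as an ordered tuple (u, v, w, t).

(-3, -6, 5, 5)

r1 → -1/10·r1
  [   1   0  7/10   0  |  1/2 ]
  [  16  -2    14   2  |   44 ]
  [ -12   2   -11  -2  |  -41 ]
  [   8   2     3  -1  |  -26 ]
r2 → r2 − 16·r1
  [   1   0  7/10   0  |  1/2 ]
  [   0  -2  14/5   2  |   36 ]
  [ -12   2   -11  -2  |  -41 ]
  [   8   2     3  -1  |  -26 ]
r3 → r3 + 12·r1
  [ 1   0   7/10   0  |  1/2 ]
  [ 0  -2   14/5   2  |   36 ]
  [ 0   2  -13/5  -2  |  -35 ]
  [ 8   2      3  -1  |  -26 ]
r4 → r4 − 8·r1
  [ 1   0   7/10   0  |  1/2 ]
  [ 0  -2   14/5   2  |   36 ]
  [ 0   2  -13/5  -2  |  -35 ]
  [ 0   2  -13/5  -1  |  -30 ]
r2 → -1/2·r2
  [ 1  0   7/10   0  |  1/2 ]
  [ 0  1   -7/5  -1  |  -18 ]
  [ 0  2  -13/5  -2  |  -35 ]
  [ 0  2  -13/5  -1  |  -30 ]
r3 → r3 − 2·r2
  [ 1  0   7/10   0  |  1/2 ]
  [ 0  1   -7/5  -1  |  -18 ]
  [ 0  0    1/5   0  |    1 ]
  [ 0  2  -13/5  -1  |  -30 ]
r4 → r4 − 2·r2
  [ 1  0  7/10   0  |  1/2 ]
  [ 0  1  -7/5  -1  |  -18 ]
  [ 0  0   1/5   0  |    1 ]
  [ 0  0   1/5   1  |    6 ]
r3 → 5·r3
  [ 1  0  7/10   0  |  1/2 ]
  [ 0  1  -7/5  -1  |  -18 ]
  [ 0  0     1   0  |    5 ]
  [ 0  0   1/5   1  |    6 ]
r4 → r4 − 1/5·r3
  [ 1  0  7/10   0  |  1/2 ]
  [ 0  1  -7/5  -1  |  -18 ]
  [ 0  0     1   0  |    5 ]
  [ 0  0     0   1  |    5 ]
r2 → r2 + r4
  [ 1  0  7/10  0  |  1/2 ]
  [ 0  1  -7/5  0  |  -13 ]
  [ 0  0     1  0  |    5 ]
  [ 0  0     0  1  |    5 ]
r2 → r2 + 7/5·r3
  [ 1  0  7/10  0  |  1/2 ]
  [ 0  1     0  0  |   -6 ]
  [ 0  0     1  0  |    5 ]
  [ 0  0     0  1  |    5 ]
r1 → r1 − 7/10·r3
  [ 1  0  0  0  |  -3 ]
  [ 0  1  0  0  |  -6 ]
  [ 0  0  1  0  |   5 ]
  [ 0  0  0  1  |   5 ]
Reading off the last column: u = -3, v = -6, w = 5, t = 5.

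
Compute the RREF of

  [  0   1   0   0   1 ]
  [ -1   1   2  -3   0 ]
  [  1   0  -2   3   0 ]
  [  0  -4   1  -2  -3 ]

R1 <=> R2
  [ -1   1   2  -3   0 ]
  [  0   1   0   0   1 ]
  [  1   0  -2   3   0 ]
  [  0  -4   1  -2  -3 ]
R1 := -1·R1
  [ 1  -1  -2   3   0 ]
  [ 0   1   0   0   1 ]
  [ 1   0  -2   3   0 ]
  [ 0  -4   1  -2  -3 ]
R3 := R3 − R1
  [ 1  -1  -2   3   0 ]
  [ 0   1   0   0   1 ]
  [ 0   1   0   0   0 ]
  [ 0  -4   1  -2  -3 ]
R3 := R3 − R2
  [ 1  -1  -2   3   0 ]
  [ 0   1   0   0   1 ]
  [ 0   0   0   0  -1 ]
  [ 0  -4   1  -2  -3 ]
R4 := R4 + 4·R2
  [ 1  -1  -2   3   0 ]
  [ 0   1   0   0   1 ]
  [ 0   0   0   0  -1 ]
  [ 0   0   1  -2   1 ]
R3 <=> R4
  [ 1  -1  -2   3   0 ]
  [ 0   1   0   0   1 ]
  [ 0   0   1  -2   1 ]
  [ 0   0   0   0  -1 ]
R4 := -1·R4
  [ 1  -1  -2   3  0 ]
  [ 0   1   0   0  1 ]
  [ 0   0   1  -2  1 ]
  [ 0   0   0   0  1 ]
R3 := R3 − R4
  [ 1  -1  -2   3  0 ]
  [ 0   1   0   0  1 ]
  [ 0   0   1  -2  0 ]
  [ 0   0   0   0  1 ]
R2 := R2 − R4
  [ 1  -1  -2   3  0 ]
  [ 0   1   0   0  0 ]
  [ 0   0   1  -2  0 ]
  [ 0   0   0   0  1 ]
R1 := R1 + 2·R3
  [ 1  -1  0  -1  0 ]
  [ 0   1  0   0  0 ]
  [ 0   0  1  -2  0 ]
  [ 0   0  0   0  1 ]
R1 := R1 + R2
  [ 1  0  0  -1  0 ]
  [ 0  1  0   0  0 ]
  [ 0  0  1  -2  0 ]
  [ 0  0  0   0  1 ]

[[1, 0, 0, -1, 0], [0, 1, 0, 0, 0], [0, 0, 1, -2, 0], [0, 0, 0, 0, 1]]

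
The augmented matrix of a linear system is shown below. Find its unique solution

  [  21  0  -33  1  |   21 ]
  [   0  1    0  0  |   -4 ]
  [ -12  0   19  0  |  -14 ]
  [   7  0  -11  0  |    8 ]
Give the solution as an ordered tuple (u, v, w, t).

(-2, -4, -2, -3)

ρ1 -> 1/21·ρ1
ρ3 -> ρ3 + 12·ρ1
ρ4 -> ρ4 − 7·ρ1
ρ3 -> 7·ρ3
ρ4 -> -3·ρ4
ρ3 -> ρ3 − 4·ρ4
ρ1 -> ρ1 − 1/21·ρ4
ρ1 -> ρ1 + 11/7·ρ3
Reading off the last column: u = -2, v = -4, w = -2, t = -3.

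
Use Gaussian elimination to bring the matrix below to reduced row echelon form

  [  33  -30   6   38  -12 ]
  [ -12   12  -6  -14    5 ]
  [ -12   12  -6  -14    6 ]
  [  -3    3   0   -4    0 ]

r1 -> 1/33·r1
  [   1  -10/11  2/11  38/33  -4/11 ]
  [ -12      12    -6    -14      5 ]
  [ -12      12    -6    -14      6 ]
  [  -3       3     0     -4      0 ]
r2 -> r2 + 12·r1
  [   1  -10/11    2/11  38/33  -4/11 ]
  [   0   12/11  -42/11  -2/11   7/11 ]
  [ -12      12      -6    -14      6 ]
  [  -3       3       0     -4      0 ]
r3 -> r3 + 12·r1
  [  1  -10/11    2/11  38/33  -4/11 ]
  [  0   12/11  -42/11  -2/11   7/11 ]
  [  0   12/11  -42/11  -2/11  18/11 ]
  [ -3       3       0     -4      0 ]
r4 -> r4 + 3·r1
  [ 1  -10/11    2/11  38/33   -4/11 ]
  [ 0   12/11  -42/11  -2/11    7/11 ]
  [ 0   12/11  -42/11  -2/11   18/11 ]
  [ 0    3/11    6/11  -6/11  -12/11 ]
r2 -> 11/12·r2
  [ 1  -10/11    2/11  38/33   -4/11 ]
  [ 0       1    -7/2   -1/6    7/12 ]
  [ 0   12/11  -42/11  -2/11   18/11 ]
  [ 0    3/11    6/11  -6/11  -12/11 ]
r3 -> r3 − 12/11·r2
  [ 1  -10/11  2/11  38/33   -4/11 ]
  [ 0       1  -7/2   -1/6    7/12 ]
  [ 0       0     0      0       1 ]
  [ 0    3/11  6/11  -6/11  -12/11 ]
r4 -> r4 − 3/11·r2
  [ 1  -10/11  2/11  38/33  -4/11 ]
  [ 0       1  -7/2   -1/6   7/12 ]
  [ 0       0     0      0      1 ]
  [ 0       0   3/2   -1/2   -5/4 ]
r3 <-> r4
  [ 1  -10/11  2/11  38/33  -4/11 ]
  [ 0       1  -7/2   -1/6   7/12 ]
  [ 0       0   3/2   -1/2   -5/4 ]
  [ 0       0     0      0      1 ]
r3 -> 2/3·r3
  [ 1  -10/11  2/11  38/33  -4/11 ]
  [ 0       1  -7/2   -1/6   7/12 ]
  [ 0       0     1   -1/3   -5/6 ]
  [ 0       0     0      0      1 ]
r3 -> r3 + 5/6·r4
  [ 1  -10/11  2/11  38/33  -4/11 ]
  [ 0       1  -7/2   -1/6   7/12 ]
  [ 0       0     1   -1/3      0 ]
  [ 0       0     0      0      1 ]
r2 -> r2 − 7/12·r4
  [ 1  -10/11  2/11  38/33  -4/11 ]
  [ 0       1  -7/2   -1/6      0 ]
  [ 0       0     1   -1/3      0 ]
  [ 0       0     0      0      1 ]
r1 -> r1 + 4/11·r4
  [ 1  -10/11  2/11  38/33  0 ]
  [ 0       1  -7/2   -1/6  0 ]
  [ 0       0     1   -1/3  0 ]
  [ 0       0     0      0  1 ]
r2 -> r2 + 7/2·r3
  [ 1  -10/11  2/11  38/33  0 ]
  [ 0       1     0   -4/3  0 ]
  [ 0       0     1   -1/3  0 ]
  [ 0       0     0      0  1 ]
r1 -> r1 − 2/11·r3
  [ 1  -10/11  0  40/33  0 ]
  [ 0       1  0   -4/3  0 ]
  [ 0       0  1   -1/3  0 ]
  [ 0       0  0      0  1 ]
r1 -> r1 + 10/11·r2
  [ 1  0  0     0  0 ]
  [ 0  1  0  -4/3  0 ]
  [ 0  0  1  -1/3  0 ]
  [ 0  0  0     0  1 ]

[[1, 0, 0, 0, 0], [0, 1, 0, -4/3, 0], [0, 0, 1, -1/3, 0], [0, 0, 0, 0, 1]]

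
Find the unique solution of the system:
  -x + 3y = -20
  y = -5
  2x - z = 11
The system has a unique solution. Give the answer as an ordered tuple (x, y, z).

Form the augmented matrix and row-reduce:
  [ -1  3   0  |  -20 ]
  [  0  1   0  |   -5 ]
  [  2  0  -1  |   11 ]
R1 -> -1·R1
  [ 1  -3   0  |  20 ]
  [ 0   1   0  |  -5 ]
  [ 2   0  -1  |  11 ]
R3 -> R3 − 2·R1
  [ 1  -3   0  |   20 ]
  [ 0   1   0  |   -5 ]
  [ 0   6  -1  |  -29 ]
R3 -> R3 − 6·R2
  [ 1  -3   0  |  20 ]
  [ 0   1   0  |  -5 ]
  [ 0   0  -1  |   1 ]
R3 -> -1·R3
  [ 1  -3  0  |  20 ]
  [ 0   1  0  |  -5 ]
  [ 0   0  1  |  -1 ]
R1 -> R1 + 3·R2
  [ 1  0  0  |   5 ]
  [ 0  1  0  |  -5 ]
  [ 0  0  1  |  -1 ]
Reading off the last column: x = 5, y = -5, z = -1.

(5, -5, -1)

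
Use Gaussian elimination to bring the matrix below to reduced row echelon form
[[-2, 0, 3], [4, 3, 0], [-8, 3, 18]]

[[1, 0, -3/2], [0, 1, 2], [0, 0, 0]]

R1 -> -1/2·R1
  [  1  0  -3/2 ]
  [  4  3     0 ]
  [ -8  3    18 ]
R2 -> R2 − 4·R1
  [  1  0  -3/2 ]
  [  0  3     6 ]
  [ -8  3    18 ]
R3 -> R3 + 8·R1
  [ 1  0  -3/2 ]
  [ 0  3     6 ]
  [ 0  3     6 ]
R2 -> 1/3·R2
  [ 1  0  -3/2 ]
  [ 0  1     2 ]
  [ 0  3     6 ]
R3 -> R3 − 3·R2
  [ 1  0  -3/2 ]
  [ 0  1     2 ]
  [ 0  0     0 ]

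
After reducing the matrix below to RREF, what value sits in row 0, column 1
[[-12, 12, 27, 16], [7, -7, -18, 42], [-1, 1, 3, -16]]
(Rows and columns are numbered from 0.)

-1

R1 -> -1/12·R1
  [  1  -1  -9/4  -4/3 ]
  [  7  -7   -18    42 ]
  [ -1   1     3   -16 ]
R2 -> R2 − 7·R1
  [  1  -1  -9/4   -4/3 ]
  [  0   0  -9/4  154/3 ]
  [ -1   1     3    -16 ]
R3 -> R3 + R1
  [ 1  -1  -9/4   -4/3 ]
  [ 0   0  -9/4  154/3 ]
  [ 0   0   3/4  -52/3 ]
R2 -> -4/9·R2
  [ 1  -1  -9/4     -4/3 ]
  [ 0   0     1  -616/27 ]
  [ 0   0   3/4    -52/3 ]
R3 -> R3 − 3/4·R2
  [ 1  -1  -9/4     -4/3 ]
  [ 0   0     1  -616/27 ]
  [ 0   0     0     -2/9 ]
R3 -> -9/2·R3
  [ 1  -1  -9/4     -4/3 ]
  [ 0   0     1  -616/27 ]
  [ 0   0     0        1 ]
R2 -> R2 + 616/27·R3
  [ 1  -1  -9/4  -4/3 ]
  [ 0   0     1     0 ]
  [ 0   0     0     1 ]
R1 -> R1 + 4/3·R3
  [ 1  -1  -9/4  0 ]
  [ 0   0     1  0 ]
  [ 0   0     0  1 ]
R1 -> R1 + 9/4·R2
  [ 1  -1  0  0 ]
  [ 0   0  1  0 ]
  [ 0   0  0  1 ]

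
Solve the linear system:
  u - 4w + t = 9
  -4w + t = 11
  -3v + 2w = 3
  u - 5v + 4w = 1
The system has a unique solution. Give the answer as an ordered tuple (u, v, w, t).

Form the augmented matrix and row-reduce:
  [ 1   0  -4  1  |   9 ]
  [ 0   0  -4  1  |  11 ]
  [ 0  -3   2  0  |   3 ]
  [ 1  -5   4  0  |   1 ]
ρ4 → ρ4 − ρ1
ρ2 <=> ρ3
ρ2 → -1/3·ρ2
ρ4 → ρ4 + 5·ρ2
ρ3 → -1/4·ρ3
ρ4 → ρ4 − 14/3·ρ3
ρ4 → 6·ρ4
ρ3 → ρ3 + 1/4·ρ4
ρ1 → ρ1 − ρ4
ρ2 → ρ2 + 2/3·ρ3
ρ1 → ρ1 + 4·ρ3
Reading off the last column: u = -2, v = -3, w = -3, t = -1.

(-2, -3, -3, -1)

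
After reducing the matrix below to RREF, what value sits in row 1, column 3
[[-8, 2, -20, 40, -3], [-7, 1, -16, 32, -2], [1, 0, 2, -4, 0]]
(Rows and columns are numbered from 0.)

r1 → -1/8·r1
  [  1  -1/4  5/2  -5  3/8 ]
  [ -7     1  -16  32   -2 ]
  [  1     0    2  -4    0 ]
r2 → r2 + 7·r1
  [ 1  -1/4  5/2  -5  3/8 ]
  [ 0  -3/4  3/2  -3  5/8 ]
  [ 1     0    2  -4    0 ]
r3 → r3 − r1
  [ 1  -1/4   5/2  -5   3/8 ]
  [ 0  -3/4   3/2  -3   5/8 ]
  [ 0   1/4  -1/2   1  -3/8 ]
r2 → -4/3·r2
  [ 1  -1/4   5/2  -5   3/8 ]
  [ 0     1    -2   4  -5/6 ]
  [ 0   1/4  -1/2   1  -3/8 ]
r3 → r3 − 1/4·r2
  [ 1  -1/4  5/2  -5   3/8 ]
  [ 0     1   -2   4  -5/6 ]
  [ 0     0    0   0  -1/6 ]
r3 → -6·r3
  [ 1  -1/4  5/2  -5   3/8 ]
  [ 0     1   -2   4  -5/6 ]
  [ 0     0    0   0     1 ]
r2 → r2 + 5/6·r3
  [ 1  -1/4  5/2  -5  3/8 ]
  [ 0     1   -2   4    0 ]
  [ 0     0    0   0    1 ]
r1 → r1 − 3/8·r3
  [ 1  -1/4  5/2  -5  0 ]
  [ 0     1   -2   4  0 ]
  [ 0     0    0   0  1 ]
r1 → r1 + 1/4·r2
  [ 1  0   2  -4  0 ]
  [ 0  1  -2   4  0 ]
  [ 0  0   0   0  1 ]

4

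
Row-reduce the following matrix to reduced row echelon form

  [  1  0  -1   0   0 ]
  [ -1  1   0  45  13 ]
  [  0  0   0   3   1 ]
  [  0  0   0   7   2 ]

r2 := r2 + r1
  [ 1  0  -1   0   0 ]
  [ 0  1  -1  45  13 ]
  [ 0  0   0   3   1 ]
  [ 0  0   0   7   2 ]
r3 := 1/3·r3
  [ 1  0  -1   0    0 ]
  [ 0  1  -1  45   13 ]
  [ 0  0   0   1  1/3 ]
  [ 0  0   0   7    2 ]
r4 := r4 − 7·r3
  [ 1  0  -1   0     0 ]
  [ 0  1  -1  45    13 ]
  [ 0  0   0   1   1/3 ]
  [ 0  0   0   0  -1/3 ]
r4 := -3·r4
  [ 1  0  -1   0    0 ]
  [ 0  1  -1  45   13 ]
  [ 0  0   0   1  1/3 ]
  [ 0  0   0   0    1 ]
r3 := r3 − 1/3·r4
  [ 1  0  -1   0   0 ]
  [ 0  1  -1  45  13 ]
  [ 0  0   0   1   0 ]
  [ 0  0   0   0   1 ]
r2 := r2 − 13·r4
  [ 1  0  -1   0  0 ]
  [ 0  1  -1  45  0 ]
  [ 0  0   0   1  0 ]
  [ 0  0   0   0  1 ]
r2 := r2 − 45·r3
  [ 1  0  -1  0  0 ]
  [ 0  1  -1  0  0 ]
  [ 0  0   0  1  0 ]
  [ 0  0   0  0  1 ]

[[1, 0, -1, 0, 0], [0, 1, -1, 0, 0], [0, 0, 0, 1, 0], [0, 0, 0, 0, 1]]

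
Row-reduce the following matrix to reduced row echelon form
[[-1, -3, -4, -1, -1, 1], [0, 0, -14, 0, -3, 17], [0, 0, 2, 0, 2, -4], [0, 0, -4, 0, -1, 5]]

Multiply R1 by -1.
  [ 1  3    4  1   1  -1 ]
  [ 0  0  -14  0  -3  17 ]
  [ 0  0    2  0   2  -4 ]
  [ 0  0   -4  0  -1   5 ]
Multiply R2 by -1/14.
  [ 1  3   4  1     1      -1 ]
  [ 0  0   1  0  3/14  -17/14 ]
  [ 0  0   2  0     2      -4 ]
  [ 0  0  -4  0    -1       5 ]
Subtract 2 times R2 from R3.
  [ 1  3   4  1     1      -1 ]
  [ 0  0   1  0  3/14  -17/14 ]
  [ 0  0   0  0  11/7   -11/7 ]
  [ 0  0  -4  0    -1       5 ]
Add 4 times R2 to R4.
  [ 1  3  4  1     1      -1 ]
  [ 0  0  1  0  3/14  -17/14 ]
  [ 0  0  0  0  11/7   -11/7 ]
  [ 0  0  0  0  -1/7     1/7 ]
Multiply R3 by 7/11.
  [ 1  3  4  1     1      -1 ]
  [ 0  0  1  0  3/14  -17/14 ]
  [ 0  0  0  0     1      -1 ]
  [ 0  0  0  0  -1/7     1/7 ]
Add 1/7 times R3 to R4.
  [ 1  3  4  1     1      -1 ]
  [ 0  0  1  0  3/14  -17/14 ]
  [ 0  0  0  0     1      -1 ]
  [ 0  0  0  0     0       0 ]
Subtract 3/14 times R3 from R2.
  [ 1  3  4  1  1  -1 ]
  [ 0  0  1  0  0  -1 ]
  [ 0  0  0  0  1  -1 ]
  [ 0  0  0  0  0   0 ]
Subtract R3 from R1.
  [ 1  3  4  1  0   0 ]
  [ 0  0  1  0  0  -1 ]
  [ 0  0  0  0  1  -1 ]
  [ 0  0  0  0  0   0 ]
Subtract 4 times R2 from R1.
  [ 1  3  0  1  0   4 ]
  [ 0  0  1  0  0  -1 ]
  [ 0  0  0  0  1  -1 ]
  [ 0  0  0  0  0   0 ]

[[1, 3, 0, 1, 0, 4], [0, 0, 1, 0, 0, -1], [0, 0, 0, 0, 1, -1], [0, 0, 0, 0, 0, 0]]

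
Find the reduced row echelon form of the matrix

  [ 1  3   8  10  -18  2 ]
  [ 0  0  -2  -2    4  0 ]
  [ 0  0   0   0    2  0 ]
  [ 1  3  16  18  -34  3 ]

Subtract ρ1 from ρ4.
  [ 1  3   8  10  -18  2 ]
  [ 0  0  -2  -2    4  0 ]
  [ 0  0   0   0    2  0 ]
  [ 0  0   8   8  -16  1 ]
Multiply ρ2 by -1/2.
  [ 1  3  8  10  -18  2 ]
  [ 0  0  1   1   -2  0 ]
  [ 0  0  0   0    2  0 ]
  [ 0  0  8   8  -16  1 ]
Subtract 8 times ρ2 from ρ4.
  [ 1  3  8  10  -18  2 ]
  [ 0  0  1   1   -2  0 ]
  [ 0  0  0   0    2  0 ]
  [ 0  0  0   0    0  1 ]
Multiply ρ3 by 1/2.
  [ 1  3  8  10  -18  2 ]
  [ 0  0  1   1   -2  0 ]
  [ 0  0  0   0    1  0 ]
  [ 0  0  0   0    0  1 ]
Subtract 2 times ρ4 from ρ1.
  [ 1  3  8  10  -18  0 ]
  [ 0  0  1   1   -2  0 ]
  [ 0  0  0   0    1  0 ]
  [ 0  0  0   0    0  1 ]
Add 2 times ρ3 to ρ2.
  [ 1  3  8  10  -18  0 ]
  [ 0  0  1   1    0  0 ]
  [ 0  0  0   0    1  0 ]
  [ 0  0  0   0    0  1 ]
Add 18 times ρ3 to ρ1.
  [ 1  3  8  10  0  0 ]
  [ 0  0  1   1  0  0 ]
  [ 0  0  0   0  1  0 ]
  [ 0  0  0   0  0  1 ]
Subtract 8 times ρ2 from ρ1.
  [ 1  3  0  2  0  0 ]
  [ 0  0  1  1  0  0 ]
  [ 0  0  0  0  1  0 ]
  [ 0  0  0  0  0  1 ]

[[1, 3, 0, 2, 0, 0], [0, 0, 1, 1, 0, 0], [0, 0, 0, 0, 1, 0], [0, 0, 0, 0, 0, 1]]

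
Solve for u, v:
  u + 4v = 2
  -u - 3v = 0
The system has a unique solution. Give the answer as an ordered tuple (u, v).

(-6, 2)

Form the augmented matrix and row-reduce:
  [  1   4  |  2 ]
  [ -1  -3  |  0 ]
ρ2 → ρ2 + ρ1
  [ 1  4  |  2 ]
  [ 0  1  |  2 ]
ρ1 → ρ1 − 4·ρ2
  [ 1  0  |  -6 ]
  [ 0  1  |   2 ]
Reading off the last column: u = -6, v = 2.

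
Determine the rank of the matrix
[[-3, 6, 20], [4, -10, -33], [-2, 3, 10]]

rank = 3

r1 := -1/3·r1
  [  1   -2  -20/3 ]
  [  4  -10    -33 ]
  [ -2    3     10 ]
r2 := r2 − 4·r1
  [  1  -2  -20/3 ]
  [  0  -2  -19/3 ]
  [ -2   3     10 ]
r3 := r3 + 2·r1
  [ 1  -2  -20/3 ]
  [ 0  -2  -19/3 ]
  [ 0  -1  -10/3 ]
r2 := -1/2·r2
  [ 1  -2  -20/3 ]
  [ 0   1   19/6 ]
  [ 0  -1  -10/3 ]
r3 := r3 + r2
  [ 1  -2  -20/3 ]
  [ 0   1   19/6 ]
  [ 0   0   -1/6 ]
r3 := -6·r3
  [ 1  -2  -20/3 ]
  [ 0   1   19/6 ]
  [ 0   0      1 ]
r2 := r2 − 19/6·r3
  [ 1  -2  -20/3 ]
  [ 0   1      0 ]
  [ 0   0      1 ]
r1 := r1 + 20/3·r3
  [ 1  -2  0 ]
  [ 0   1  0 ]
  [ 0   0  1 ]
r1 := r1 + 2·r2
  [ 1  0  0 ]
  [ 0  1  0 ]
  [ 0  0  1 ]
The reduced form has 3 nonzero rows.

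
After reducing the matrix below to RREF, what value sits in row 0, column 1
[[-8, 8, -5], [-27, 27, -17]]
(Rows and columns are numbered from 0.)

-1

Multiply R1 by -1/8.
  [   1  -1  5/8 ]
  [ -27  27  -17 ]
Add 27 times R1 to R2.
  [ 1  -1   5/8 ]
  [ 0   0  -1/8 ]
Multiply R2 by -8.
  [ 1  -1  5/8 ]
  [ 0   0    1 ]
Subtract 5/8 times R2 from R1.
  [ 1  -1  0 ]
  [ 0   0  1 ]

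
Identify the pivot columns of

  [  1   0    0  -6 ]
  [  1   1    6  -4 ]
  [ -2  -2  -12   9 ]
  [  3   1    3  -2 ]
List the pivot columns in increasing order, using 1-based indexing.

Subtract r1 from r2.
  [  1   0    0  -6 ]
  [  0   1    6   2 ]
  [ -2  -2  -12   9 ]
  [  3   1    3  -2 ]
Add 2 times r1 to r3.
  [ 1   0    0  -6 ]
  [ 0   1    6   2 ]
  [ 0  -2  -12  -3 ]
  [ 3   1    3  -2 ]
Subtract 3 times r1 from r4.
  [ 1   0    0  -6 ]
  [ 0   1    6   2 ]
  [ 0  -2  -12  -3 ]
  [ 0   1    3  16 ]
Add 2 times r2 to r3.
  [ 1  0  0  -6 ]
  [ 0  1  6   2 ]
  [ 0  0  0   1 ]
  [ 0  1  3  16 ]
Subtract r2 from r4.
  [ 1  0   0  -6 ]
  [ 0  1   6   2 ]
  [ 0  0   0   1 ]
  [ 0  0  -3  14 ]
Swap r3 and r4.
  [ 1  0   0  -6 ]
  [ 0  1   6   2 ]
  [ 0  0  -3  14 ]
  [ 0  0   0   1 ]
Multiply r3 by -1/3.
  [ 1  0  0     -6 ]
  [ 0  1  6      2 ]
  [ 0  0  1  -14/3 ]
  [ 0  0  0      1 ]
Add 14/3 times r4 to r3.
  [ 1  0  0  -6 ]
  [ 0  1  6   2 ]
  [ 0  0  1   0 ]
  [ 0  0  0   1 ]
Subtract 2 times r4 from r2.
  [ 1  0  0  -6 ]
  [ 0  1  6   0 ]
  [ 0  0  1   0 ]
  [ 0  0  0   1 ]
Add 6 times r4 to r1.
  [ 1  0  0  0 ]
  [ 0  1  6  0 ]
  [ 0  0  1  0 ]
  [ 0  0  0  1 ]
Subtract 6 times r3 from r2.
  [ 1  0  0  0 ]
  [ 0  1  0  0 ]
  [ 0  0  1  0 ]
  [ 0  0  0  1 ]
Pivot columns are the columns containing a leading 1.

1, 2, 3, 4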